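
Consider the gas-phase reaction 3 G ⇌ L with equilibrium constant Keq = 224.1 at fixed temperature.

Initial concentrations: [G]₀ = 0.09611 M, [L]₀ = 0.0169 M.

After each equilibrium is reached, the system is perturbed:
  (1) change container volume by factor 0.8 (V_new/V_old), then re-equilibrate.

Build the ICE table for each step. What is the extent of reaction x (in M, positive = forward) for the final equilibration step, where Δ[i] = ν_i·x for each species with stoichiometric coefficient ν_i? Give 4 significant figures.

x = 0.002596 M

Q₀ = 19.04 vs Keq = 224.1 ⇒ Q<K, forward
Step 1:
                    G           L
  Initial     0.09611      0.0169
  Change     -0.04407     0.01469
  Equil       0.05204     0.03159
  solve Keq expr → x = 0.01469; check Q = 224.1
Then change container volume by factor 0.8 (V_new/V_old).
Step 2:
                    G           L
  Initial     0.06505     0.03949
  Change    -0.007789    0.002596
  Equil       0.05726     0.04208
  solve Keq expr → x = 0.002596; check Q = 224.1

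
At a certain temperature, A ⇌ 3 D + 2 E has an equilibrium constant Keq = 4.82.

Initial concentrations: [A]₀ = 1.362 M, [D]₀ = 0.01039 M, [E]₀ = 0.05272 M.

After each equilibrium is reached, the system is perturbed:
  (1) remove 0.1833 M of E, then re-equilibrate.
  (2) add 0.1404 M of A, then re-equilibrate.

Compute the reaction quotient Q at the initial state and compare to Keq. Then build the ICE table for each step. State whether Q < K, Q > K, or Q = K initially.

Q₀ = 2.2889e-09 vs Keq = 4.82 ⇒ Q<K, forward
Step 1:
                   A          D          E
  I            1.362    0.01039    0.05272
  C          -0.5078      1.523      1.016
  E           0.8542      1.534      1.068
  solve Keq expr → x = 0.5078; check Q = 4.82
Then remove 0.1833 M of E.
Step 2:
                   A          D          E
  I           0.8542      1.534      0.885
  C         -0.03351     0.1005    0.06702
  E           0.8207      1.634      0.952
  solve Keq expr → x = 0.03351; check Q = 4.82
Then add 0.1404 M of A.
Step 3:
                   A          D          E
  I           0.9611      1.634      0.952
  C         -0.01487    0.04461    0.02974
  E           0.9462      1.679     0.9817
  solve Keq expr → x = 0.01487; check Q = 4.82

Q₀ = 2.2889e-09; Q < K (proceeds forward)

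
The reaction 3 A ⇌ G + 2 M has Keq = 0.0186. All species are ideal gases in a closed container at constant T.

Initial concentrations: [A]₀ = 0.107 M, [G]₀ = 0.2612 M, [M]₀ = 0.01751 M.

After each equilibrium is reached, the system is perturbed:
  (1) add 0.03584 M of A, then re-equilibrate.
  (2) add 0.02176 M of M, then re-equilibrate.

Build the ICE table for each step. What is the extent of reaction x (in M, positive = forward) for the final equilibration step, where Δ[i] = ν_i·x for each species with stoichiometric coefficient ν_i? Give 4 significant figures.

x = -0.00864 M

Q₀ = 0.06537 vs Keq = 0.0186 ⇒ Q>K, reverse
Step 1:
                    A           G           M
  init          0.107      0.2612     0.01751
  Δ           0.01012   -0.003372   -0.006745
  eq           0.1171      0.2578     0.01077
  solve Keq expr → x = -0.003372; check Q = 0.0186
Then add 0.03584 M of A.
Step 2:
                    A           G           M
  init          0.153      0.2578     0.01077
  Δ         -0.006371    0.002124    0.004247
  eq           0.1466        0.26     0.01501
  solve Keq expr → x = 0.002124; check Q = 0.0186
Then add 0.02176 M of M.
Step 3:
                    A           G           M
  init         0.1466        0.26     0.03677
  Δ           0.02592    -0.00864    -0.01728
  eq           0.1725      0.2513     0.01949
  solve Keq expr → x = -0.00864; check Q = 0.0186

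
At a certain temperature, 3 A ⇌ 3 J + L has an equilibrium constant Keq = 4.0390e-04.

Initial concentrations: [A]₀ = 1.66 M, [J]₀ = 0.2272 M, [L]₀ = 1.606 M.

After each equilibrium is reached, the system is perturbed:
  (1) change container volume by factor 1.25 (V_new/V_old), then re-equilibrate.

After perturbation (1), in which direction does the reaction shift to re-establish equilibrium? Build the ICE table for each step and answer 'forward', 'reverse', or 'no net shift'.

Q₀ = 0.004118 vs Keq = 4.0390e-04 ⇒ Q>K, reverse
Step 1:
                  A         J         L
  init         1.66    0.2272     1.606
  Δ          0.1143   -0.1143   -0.0381
  eq          1.774    0.1129     1.568
  solve Keq expr → x = -0.0381; check Q = 4.0390e-04
Then change container volume by factor 1.25 (V_new/V_old).
Step 2:
                  A         J         L
  init        1.419   0.09032     1.254
  Δ       -0.006475  0.006475  0.002158
  eq          1.413   0.09679     1.256
  solve Keq expr → x = 0.002158; check Q = 4.0390e-04

Direction: forward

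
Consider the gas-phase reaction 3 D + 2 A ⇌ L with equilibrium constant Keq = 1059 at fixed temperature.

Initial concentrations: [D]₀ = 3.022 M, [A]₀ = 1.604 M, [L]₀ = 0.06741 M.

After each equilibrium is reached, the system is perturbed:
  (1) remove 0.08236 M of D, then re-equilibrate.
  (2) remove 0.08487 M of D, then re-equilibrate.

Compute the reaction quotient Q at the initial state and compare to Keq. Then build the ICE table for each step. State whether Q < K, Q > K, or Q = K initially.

Q₀ = 9.4936e-04; Q < K (proceeds forward)

Q₀ = 9.4936e-04 vs Keq = 1059 ⇒ Q<K, forward
Step 1:
                   D          A          L
  init         3.022      1.604    0.06741
  Δ           -2.332     -1.555     0.7774
  eq          0.6899    0.04929     0.8448
  solve Keq expr → x = 0.7774; check Q = 1059
Then remove 0.08236 M of D.
Step 2:
                   D          A          L
  init        0.6076    0.04929     0.8448
  Δ           0.0126   0.008401  -0.004201
  eq          0.6202    0.05769     0.8406
  solve Keq expr → x = -0.004201; check Q = 1059
Then remove 0.08487 M of D.
Step 3:
                   D          A          L
  init        0.5353    0.05769     0.8406
  Δ          0.01629    0.01086  -0.005431
  eq          0.5516    0.06855     0.8351
  solve Keq expr → x = -0.005431; check Q = 1059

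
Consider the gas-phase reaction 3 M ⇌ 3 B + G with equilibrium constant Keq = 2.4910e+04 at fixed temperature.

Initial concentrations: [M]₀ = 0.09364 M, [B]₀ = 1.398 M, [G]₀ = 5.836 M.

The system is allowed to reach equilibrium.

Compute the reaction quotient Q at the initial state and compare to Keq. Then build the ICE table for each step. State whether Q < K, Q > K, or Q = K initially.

Q₀ = 1.9420e+04 vs Keq = 2.4910e+04 ⇒ Q<K, forward
Step 1:
                  M         B         G
  init      0.09364     1.398     5.836
  Δ       -0.007013  0.007013  0.002338
  eq        0.08663     1.405     5.838
  solve Keq expr → x = 0.002338; check Q = 2.4910e+04

Q₀ = 1.9420e+04; Q < K (proceeds forward)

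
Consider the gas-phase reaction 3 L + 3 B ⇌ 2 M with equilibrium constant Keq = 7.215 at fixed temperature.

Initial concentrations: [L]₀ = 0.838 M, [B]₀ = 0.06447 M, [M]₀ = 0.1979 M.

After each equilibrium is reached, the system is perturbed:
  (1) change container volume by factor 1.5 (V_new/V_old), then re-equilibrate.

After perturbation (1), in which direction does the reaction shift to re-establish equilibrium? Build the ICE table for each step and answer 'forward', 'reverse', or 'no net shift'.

Direction: reverse

Q₀ = 248.4 vs Keq = 7.215 ⇒ Q>K, reverse
Step 1:
                  L         B         M
  init        0.838   0.06447    0.1979
  Δ         0.08658   0.08658  -0.05772
  eq         0.9246     0.151    0.1402
  solve Keq expr → x = -0.02886; check Q = 7.215
Then change container volume by factor 1.5 (V_new/V_old).
Step 2:
                  L         B         M
  init       0.6164    0.1007   0.09346
  Δ         0.03471   0.03471  -0.02314
  eq         0.6511    0.1354   0.07031
  solve Keq expr → x = -0.01157; check Q = 7.215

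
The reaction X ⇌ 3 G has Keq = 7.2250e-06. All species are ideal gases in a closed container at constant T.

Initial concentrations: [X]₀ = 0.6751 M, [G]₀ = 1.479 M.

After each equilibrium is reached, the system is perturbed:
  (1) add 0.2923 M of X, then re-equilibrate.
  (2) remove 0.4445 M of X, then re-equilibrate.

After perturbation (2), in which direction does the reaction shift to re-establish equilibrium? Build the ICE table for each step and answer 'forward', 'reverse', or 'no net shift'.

Q₀ = 4.792 vs Keq = 7.2250e-06 ⇒ Q>K, reverse
Step 1:
                   X          G
  I           0.6751      1.479
  C           0.4862     -1.459
  E            1.161    0.02032
  solve Keq expr → x = -0.4862; check Q = 7.2250e-06
Then add 0.2923 M of X.
Step 2:
                   X          G
  I            1.454    0.02032
  C       -5.2544e-04   0.001576
  E            1.453     0.0219
  solve Keq expr → x = 5.2544e-04; check Q = 7.2250e-06
Then remove 0.4445 M of X.
Step 3:
                   X          G
  I            1.009     0.0219
  C       8.3465e-04  -0.002504
  E            1.009    0.01939
  solve Keq expr → x = -8.3465e-04; check Q = 7.2250e-06

Direction: reverse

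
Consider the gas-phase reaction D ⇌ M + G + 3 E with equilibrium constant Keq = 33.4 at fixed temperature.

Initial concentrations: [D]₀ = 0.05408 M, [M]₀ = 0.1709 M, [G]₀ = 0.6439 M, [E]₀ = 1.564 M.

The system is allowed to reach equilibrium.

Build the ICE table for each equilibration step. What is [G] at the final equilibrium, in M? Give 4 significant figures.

Q₀ = 7.785 vs Keq = 33.4 ⇒ Q<K, forward
Step 1:
                    D           M           G           E
  I           0.05408      0.1709      0.6439       1.564
  C          -0.03469     0.03469     0.03469      0.1041
  E           0.01939      0.2056      0.6786       1.668
  solve Keq expr → x = 0.03469; check Q = 33.4

[G]_eq = 0.6786 M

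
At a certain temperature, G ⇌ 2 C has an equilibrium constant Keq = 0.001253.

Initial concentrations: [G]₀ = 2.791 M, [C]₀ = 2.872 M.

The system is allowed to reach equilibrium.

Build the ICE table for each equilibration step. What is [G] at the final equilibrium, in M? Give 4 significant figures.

Q₀ = 2.955 vs Keq = 0.001253 ⇒ Q>K, reverse
Step 1:
                   G          C
  Initial      2.791      2.872
  Change         1.4       -2.8
  Equil        4.191    0.07246
  solve Keq expr → x = -1.4; check Q = 0.001253

[G]_eq = 4.191 M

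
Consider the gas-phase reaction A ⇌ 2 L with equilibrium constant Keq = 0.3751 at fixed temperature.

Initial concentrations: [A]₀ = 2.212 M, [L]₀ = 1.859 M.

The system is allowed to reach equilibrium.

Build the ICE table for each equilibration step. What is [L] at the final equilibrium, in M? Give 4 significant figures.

[L]_eq = 0.9958 M

Q₀ = 1.562 vs Keq = 0.3751 ⇒ Q>K, reverse
Step 1:
                  A         L
  I           2.212     1.859
  C          0.4316   -0.8632
  E           2.644    0.9958
  solve Keq expr → x = -0.4316; check Q = 0.3751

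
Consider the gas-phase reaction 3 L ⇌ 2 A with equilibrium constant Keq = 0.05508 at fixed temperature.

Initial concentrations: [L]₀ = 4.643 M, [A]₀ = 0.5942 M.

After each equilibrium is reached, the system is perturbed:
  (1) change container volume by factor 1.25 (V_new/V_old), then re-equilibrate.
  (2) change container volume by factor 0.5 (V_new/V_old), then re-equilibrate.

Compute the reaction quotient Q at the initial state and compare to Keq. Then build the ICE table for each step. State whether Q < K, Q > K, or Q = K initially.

Q₀ = 0.003528 vs Keq = 0.05508 ⇒ Q<K, forward
Step 1:
                  L         A
  init        4.643    0.5942
  Δ           -1.28    0.8533
  eq          3.363     1.447
  solve Keq expr → x = 0.4266; check Q = 0.05508
Then change container volume by factor 1.25 (V_new/V_old).
Step 2:
                  L         A
  init         2.69     1.158
  Δ         0.09785  -0.06524
  eq          2.788     1.093
  solve Keq expr → x = -0.03262; check Q = 0.05508
Then change container volume by factor 0.5 (V_new/V_old).
Step 3:
                  L         A
  init        5.577     2.185
  Δ         -0.6139    0.4092
  eq          4.963     2.595
  solve Keq expr → x = 0.2046; check Q = 0.05508

Q₀ = 0.003528; Q < K (proceeds forward)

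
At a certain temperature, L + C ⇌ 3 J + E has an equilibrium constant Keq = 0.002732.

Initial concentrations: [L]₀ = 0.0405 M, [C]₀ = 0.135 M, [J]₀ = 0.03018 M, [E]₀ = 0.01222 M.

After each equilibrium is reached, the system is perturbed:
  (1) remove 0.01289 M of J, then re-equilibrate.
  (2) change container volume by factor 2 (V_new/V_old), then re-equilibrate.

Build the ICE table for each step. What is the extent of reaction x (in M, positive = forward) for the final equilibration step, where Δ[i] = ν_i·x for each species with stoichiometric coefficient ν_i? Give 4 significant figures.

x = 0.00333 M

Q₀ = 6.1438e-05 vs Keq = 0.002732 ⇒ Q<K, forward
Step 1:
                    L           C           J           E
  I            0.0405       0.135     0.03018     0.01222
  C          -0.01344    -0.01344     0.04031     0.01344
  E           0.02706      0.1216     0.07049     0.02566
  solve Keq expr → x = 0.01344; check Q = 0.002732
Then remove 0.01289 M of J.
Step 2:
                    L           C           J           E
  I           0.02706      0.1216      0.0576     0.02566
  C         -0.002626   -0.002626    0.007877    0.002626
  E           0.02444      0.1189     0.06548     0.02828
  solve Keq expr → x = 0.002626; check Q = 0.002732
Then change container volume by factor 2 (V_new/V_old).
Step 3:
                    L           C           J           E
  I           0.01222     0.05947     0.03274     0.01414
  C          -0.00333    -0.00333    0.009991     0.00333
  E          0.008888     0.05614     0.04273     0.01747
  solve Keq expr → x = 0.00333; check Q = 0.002732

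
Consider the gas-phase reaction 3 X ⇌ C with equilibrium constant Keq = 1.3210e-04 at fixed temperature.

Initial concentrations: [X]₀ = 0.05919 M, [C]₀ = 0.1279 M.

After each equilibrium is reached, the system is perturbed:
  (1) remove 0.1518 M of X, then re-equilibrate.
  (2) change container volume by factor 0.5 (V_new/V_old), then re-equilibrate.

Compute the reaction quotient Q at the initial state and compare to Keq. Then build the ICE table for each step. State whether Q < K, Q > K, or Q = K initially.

Q₀ = 616.8; Q > K (proceeds reverse)

Q₀ = 616.8 vs Keq = 1.3210e-04 ⇒ Q>K, reverse
Step 1:
                  X         C
  I         0.05919    0.1279
  C          0.3837   -0.1279
  E          0.4429 1.1473e-05
  solve Keq expr → x = -0.1279; check Q = 1.3210e-04
Then remove 0.1518 M of X.
Step 2:
                  X         C
  I          0.2911 1.1473e-05
  C       2.4646e-05 -8.2154e-06
  E          0.2911 3.2579e-06
  solve Keq expr → x = -8.2154e-06; check Q = 1.3210e-04
Then change container volume by factor 0.5 (V_new/V_old).
Step 3:
                  X         C
  I          0.5822 6.5158e-06
  C       -5.8619e-05 1.9540e-05
  E          0.5821 2.6056e-05
  solve Keq expr → x = 1.9540e-05; check Q = 1.3210e-04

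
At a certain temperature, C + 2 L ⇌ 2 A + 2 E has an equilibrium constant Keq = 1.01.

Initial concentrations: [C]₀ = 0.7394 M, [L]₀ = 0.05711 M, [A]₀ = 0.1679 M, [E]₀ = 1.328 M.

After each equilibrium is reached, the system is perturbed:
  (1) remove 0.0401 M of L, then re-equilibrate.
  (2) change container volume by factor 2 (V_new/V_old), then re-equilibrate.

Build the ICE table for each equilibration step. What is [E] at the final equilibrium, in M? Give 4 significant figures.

[E]_eq = 0.6263 M

Q₀ = 20.62 vs Keq = 1.01 ⇒ Q>K, reverse
Step 1:
                  C         L         A         E
  init       0.7394   0.05711    0.1679     1.328
  Δ         0.03736   0.07473  -0.07473  -0.07473
  eq         0.7768    0.1318   0.09317     1.253
  solve Keq expr → x = -0.03736; check Q = 1.01
Then remove 0.0401 M of L.
Step 2:
                  C         L         A         E
  init       0.7768   0.09174   0.09317     1.253
  Δ        0.007904   0.01581  -0.01581  -0.01581
  eq         0.7847    0.1075   0.07737     1.237
  solve Keq expr → x = -0.007904; check Q = 1.01
Then change container volume by factor 2 (V_new/V_old).
Step 3:
                  C         L         A         E
  init       0.3923   0.05377   0.03868    0.6187
  Δ       -0.003775  -0.00755   0.00755   0.00755
  eq         0.3886   0.04622   0.04623    0.6263
  solve Keq expr → x = 0.003775; check Q = 1.01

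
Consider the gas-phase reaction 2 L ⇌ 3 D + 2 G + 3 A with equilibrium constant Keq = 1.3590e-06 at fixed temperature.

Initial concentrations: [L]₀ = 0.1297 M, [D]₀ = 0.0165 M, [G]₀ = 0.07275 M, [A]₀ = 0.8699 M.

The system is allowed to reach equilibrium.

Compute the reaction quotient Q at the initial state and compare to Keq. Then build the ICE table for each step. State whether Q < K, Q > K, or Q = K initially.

Q₀ = 9.3035e-07 vs Keq = 1.3590e-06 ⇒ Q<K, forward
Step 1:
                   L          D          G          A
  init        0.1297     0.0165    0.07275     0.8699
  Δ        -0.001237   0.001855   0.001237   0.001855
  eq          0.1285    0.01836    0.07399     0.8718
  solve Keq expr → x = 6.1843e-04; check Q = 1.3590e-06

Q₀ = 9.3035e-07; Q < K (proceeds forward)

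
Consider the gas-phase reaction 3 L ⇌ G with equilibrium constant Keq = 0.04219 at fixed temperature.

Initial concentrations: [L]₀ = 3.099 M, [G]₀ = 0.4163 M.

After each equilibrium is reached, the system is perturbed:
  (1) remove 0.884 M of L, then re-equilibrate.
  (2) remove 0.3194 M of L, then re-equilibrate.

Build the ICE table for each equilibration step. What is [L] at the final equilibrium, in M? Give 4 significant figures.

Q₀ = 0.01399 vs Keq = 0.04219 ⇒ Q<K, forward
Step 1:
                   L          G
  init         3.099     0.4163
  Δ          -0.6379     0.2126
  eq           2.461     0.6289
  solve Keq expr → x = 0.2126; check Q = 0.04219
Then remove 0.884 M of L.
Step 2:
                   L          G
  init         1.577     0.6289
  Δ           0.5931    -0.1977
  eq            2.17     0.4312
  solve Keq expr → x = -0.1977; check Q = 0.04219
Then remove 0.3194 M of L.
Step 3:
                   L          G
  init         1.851     0.4312
  Δ           0.2008   -0.06692
  eq           2.052     0.3643
  solve Keq expr → x = -0.06692; check Q = 0.04219

[L]_eq = 2.052 M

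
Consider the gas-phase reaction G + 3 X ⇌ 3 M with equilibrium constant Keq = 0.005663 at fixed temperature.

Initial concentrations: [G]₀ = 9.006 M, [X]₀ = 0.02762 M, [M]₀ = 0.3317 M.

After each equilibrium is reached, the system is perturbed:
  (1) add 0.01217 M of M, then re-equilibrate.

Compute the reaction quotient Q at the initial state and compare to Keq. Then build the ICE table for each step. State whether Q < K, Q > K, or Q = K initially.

Q₀ = 192.3; Q > K (proceeds reverse)

Q₀ = 192.3 vs Keq = 0.005663 ⇒ Q>K, reverse
Step 1:
                   G          X          M
  I            9.006    0.02762     0.3317
  C           0.0781     0.2343    -0.2343
  E            9.084     0.2619    0.09741
  solve Keq expr → x = -0.0781; check Q = 0.005663
Then add 0.01217 M of M.
Step 2:
                   G          X          M
  I            9.084     0.2619     0.1096
  C         0.002954   0.008863  -0.008863
  E            9.087     0.2708     0.1007
  solve Keq expr → x = -0.002954; check Q = 0.005663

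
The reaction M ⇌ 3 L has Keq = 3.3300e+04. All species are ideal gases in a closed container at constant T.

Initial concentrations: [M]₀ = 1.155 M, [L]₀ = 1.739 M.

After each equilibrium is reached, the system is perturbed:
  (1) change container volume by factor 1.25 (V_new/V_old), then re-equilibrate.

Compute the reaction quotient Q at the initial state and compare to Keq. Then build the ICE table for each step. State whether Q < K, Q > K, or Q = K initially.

Q₀ = 4.553; Q < K (proceeds forward)

Q₀ = 4.553 vs Keq = 3.3300e+04 ⇒ Q<K, forward
Step 1:
                  M         L
  Initial     1.155     1.739
  Change     -1.151     3.452
  Equil    0.004202     5.191
  solve Keq expr → x = 1.151; check Q = 3.3300e+04
Then change container volume by factor 1.25 (V_new/V_old).
Step 2:
                  M         L
  Initial  0.003361     4.153
  Change  -0.001204  0.003613
  Equil    0.002157     4.157
  solve Keq expr → x = 0.001204; check Q = 3.3300e+04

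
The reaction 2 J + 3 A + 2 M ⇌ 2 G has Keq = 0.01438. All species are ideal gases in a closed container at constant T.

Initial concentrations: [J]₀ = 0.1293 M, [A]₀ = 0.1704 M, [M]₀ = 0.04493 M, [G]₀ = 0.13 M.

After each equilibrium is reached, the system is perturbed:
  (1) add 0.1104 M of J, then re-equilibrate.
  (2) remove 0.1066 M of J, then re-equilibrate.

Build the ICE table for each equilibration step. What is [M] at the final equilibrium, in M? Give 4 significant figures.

[M]_eq = 0.1737 M

Q₀ = 1.0121e+05 vs Keq = 0.01438 ⇒ Q>K, reverse
Step 1:
                  J         A         M         G
  Initial    0.1293    0.1704   0.04493      0.13
  Change     0.1288    0.1932    0.1288   -0.1288
  Equil      0.2581    0.3636    0.1738  0.001179
  solve Keq expr → x = -0.06441; check Q = 0.01438
Then add 0.1104 M of J.
Step 2:
                  J         A         M         G
  Initial    0.3685    0.3636    0.1738  0.001179
  Change  -4.9227e-04 -7.3841e-04 -4.9227e-04 4.9227e-04
  Equil       0.368    0.3629    0.1733  0.001672
  solve Keq expr → x = 2.4614e-04; check Q = 0.01438
Then remove 0.1066 M of J.
Step 3:
                  J         A         M         G
  Initial    0.2614    0.3629    0.1733  0.001672
  Change  4.7523e-04 7.1285e-04 4.7523e-04 -4.7523e-04
  Equil      0.2619    0.3636    0.1737  0.001196
  solve Keq expr → x = -2.3762e-04; check Q = 0.01438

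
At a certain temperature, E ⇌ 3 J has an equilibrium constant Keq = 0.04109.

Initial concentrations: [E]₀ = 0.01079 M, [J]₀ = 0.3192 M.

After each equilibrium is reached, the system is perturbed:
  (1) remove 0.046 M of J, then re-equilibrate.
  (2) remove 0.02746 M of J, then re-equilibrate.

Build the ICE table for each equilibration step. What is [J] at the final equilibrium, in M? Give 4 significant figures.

Q₀ = 3.014 vs Keq = 0.04109 ⇒ Q>K, reverse
Step 1:
                    E           J
  Initial     0.01079      0.3192
  Change      0.05903     -0.1771
  Equil       0.06982      0.1421
  solve Keq expr → x = -0.05903; check Q = 0.04109
Then remove 0.046 M of J.
Step 2:
                    E           J
  Initial     0.06982      0.0961
  Change     -0.01236     0.03707
  Equil       0.05747      0.1332
  solve Keq expr → x = 0.01236; check Q = 0.04109
Then remove 0.02746 M of J.
Step 3:
                    E           J
  Initial     0.05747      0.1057
  Change    -0.007213     0.02164
  Equil       0.05026      0.1273
  solve Keq expr → x = 0.007213; check Q = 0.04109

[J]_eq = 0.1273 M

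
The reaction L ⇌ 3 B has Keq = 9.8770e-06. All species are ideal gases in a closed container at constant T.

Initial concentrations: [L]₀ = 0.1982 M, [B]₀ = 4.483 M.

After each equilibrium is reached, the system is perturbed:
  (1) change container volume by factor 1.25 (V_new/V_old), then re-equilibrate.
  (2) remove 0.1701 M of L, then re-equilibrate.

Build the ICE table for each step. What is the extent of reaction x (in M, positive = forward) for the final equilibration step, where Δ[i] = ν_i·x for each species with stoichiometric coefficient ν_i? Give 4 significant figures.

x = -3.4696e-04 M

Q₀ = 454.6 vs Keq = 9.8770e-06 ⇒ Q>K, reverse
Step 1:
                   L          B
  I           0.1982      4.483
  C            1.486     -4.457
  E            1.684    0.02553
  solve Keq expr → x = -1.486; check Q = 9.8770e-06
Then change container volume by factor 1.25 (V_new/V_old).
Step 2:
                   L          B
  I            1.347    0.02042
  C         -0.00109   0.003269
  E            1.346    0.02369
  solve Keq expr → x = 0.00109; check Q = 9.8770e-06
Then remove 0.1701 M of L.
Step 3:
                   L          B
  I            1.176    0.02369
  C       3.4696e-04  -0.001041
  E            1.176    0.02265
  solve Keq expr → x = -3.4696e-04; check Q = 9.8770e-06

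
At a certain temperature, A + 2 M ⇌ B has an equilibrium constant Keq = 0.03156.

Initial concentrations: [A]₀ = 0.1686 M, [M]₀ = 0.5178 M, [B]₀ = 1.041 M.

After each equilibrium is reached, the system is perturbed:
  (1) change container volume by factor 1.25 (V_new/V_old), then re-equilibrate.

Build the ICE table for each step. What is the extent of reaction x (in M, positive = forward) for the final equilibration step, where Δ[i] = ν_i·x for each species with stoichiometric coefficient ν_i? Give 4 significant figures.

x = -0.03711 M

Q₀ = 23.03 vs Keq = 0.03156 ⇒ Q>K, reverse
Step 1:
                  A         M         B
  I          0.1686    0.5178     1.041
  C          0.8727     1.745   -0.8727
  E           1.041     2.263    0.1683
  solve Keq expr → x = -0.8727; check Q = 0.03156
Then change container volume by factor 1.25 (V_new/V_old).
Step 2:
                  A         M         B
  I           0.833     1.811    0.1347
  C         0.03711   0.07421  -0.03711
  E          0.8701     1.885   0.09755
  solve Keq expr → x = -0.03711; check Q = 0.03156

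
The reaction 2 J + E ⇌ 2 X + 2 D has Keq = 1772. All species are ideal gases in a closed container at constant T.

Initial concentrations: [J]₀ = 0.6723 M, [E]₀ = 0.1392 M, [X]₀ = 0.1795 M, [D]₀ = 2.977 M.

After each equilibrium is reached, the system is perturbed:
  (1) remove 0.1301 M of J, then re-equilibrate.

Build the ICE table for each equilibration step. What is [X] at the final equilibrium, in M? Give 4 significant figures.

[X]_eq = 0.4318 M

Q₀ = 4.539 vs Keq = 1772 ⇒ Q<K, forward
Step 1:
                    J           E           X           D
  Initial      0.6723      0.1392      0.1795       2.977
  Change      -0.2644     -0.1322      0.2644      0.2644
  Equil        0.4079    0.007019      0.4439       3.241
  solve Keq expr → x = 0.1322; check Q = 1772
Then remove 0.1301 M of J.
Step 2:
                    J           E           X           D
  Initial      0.2778    0.007019      0.4439       3.241
  Change      0.01207    0.006035    -0.01207    -0.01207
  Equil        0.2899     0.01305      0.4318       3.229
  solve Keq expr → x = -0.006035; check Q = 1772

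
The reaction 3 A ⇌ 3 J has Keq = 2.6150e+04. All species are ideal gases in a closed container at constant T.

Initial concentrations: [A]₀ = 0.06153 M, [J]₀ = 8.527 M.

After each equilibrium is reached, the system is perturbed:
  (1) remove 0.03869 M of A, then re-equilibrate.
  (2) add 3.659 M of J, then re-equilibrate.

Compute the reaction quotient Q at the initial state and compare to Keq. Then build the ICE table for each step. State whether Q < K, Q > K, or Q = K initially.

Q₀ = 2.6615e+06 vs Keq = 2.6150e+04 ⇒ Q>K, reverse
Step 1:
                    A           J
  I           0.06153       8.527
  C            0.2184     -0.2184
  E            0.2799       8.309
  solve Keq expr → x = -0.0728; check Q = 2.6150e+04
Then remove 0.03869 M of A.
Step 2:
                    A           J
  I            0.2412       8.309
  C           0.03743    -0.03743
  E            0.2787       8.271
  solve Keq expr → x = -0.01248; check Q = 2.6150e+04
Then add 3.659 M of J.
Step 3:
                    A           J
  I            0.2787       11.93
  C            0.1193     -0.1193
  E            0.3979       11.81
  solve Keq expr → x = -0.03975; check Q = 2.6150e+04

Q₀ = 2.6615e+06; Q > K (proceeds reverse)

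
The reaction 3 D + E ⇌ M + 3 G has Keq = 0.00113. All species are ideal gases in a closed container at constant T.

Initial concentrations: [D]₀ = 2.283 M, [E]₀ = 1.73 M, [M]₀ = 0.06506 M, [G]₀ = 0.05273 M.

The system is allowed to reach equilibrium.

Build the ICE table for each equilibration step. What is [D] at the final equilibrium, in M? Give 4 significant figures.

Q₀ = 4.6337e-07 vs Keq = 0.00113 ⇒ Q<K, forward
Step 1:
                  D         E         M         G
  I           2.283      1.73   0.06506   0.05273
  C         -0.3595   -0.1198    0.1198    0.3595
  E           1.924      1.61    0.1849    0.4122
  solve Keq expr → x = 0.1198; check Q = 0.00113

[D]_eq = 1.924 M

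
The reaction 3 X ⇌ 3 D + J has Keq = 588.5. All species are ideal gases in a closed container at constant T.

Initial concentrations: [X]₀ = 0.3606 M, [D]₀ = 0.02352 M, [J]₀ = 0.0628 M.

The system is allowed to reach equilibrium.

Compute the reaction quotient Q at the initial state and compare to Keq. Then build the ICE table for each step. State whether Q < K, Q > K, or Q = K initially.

Q₀ = 1.7426e-05 vs Keq = 588.5 ⇒ Q<K, forward
Step 1:
                    X           D           J
  I            0.3606     0.02352      0.0628
  C           -0.3366      0.3366      0.1122
  E           0.02403      0.3601       0.175
  solve Keq expr → x = 0.1122; check Q = 588.5

Q₀ = 1.7426e-05; Q < K (proceeds forward)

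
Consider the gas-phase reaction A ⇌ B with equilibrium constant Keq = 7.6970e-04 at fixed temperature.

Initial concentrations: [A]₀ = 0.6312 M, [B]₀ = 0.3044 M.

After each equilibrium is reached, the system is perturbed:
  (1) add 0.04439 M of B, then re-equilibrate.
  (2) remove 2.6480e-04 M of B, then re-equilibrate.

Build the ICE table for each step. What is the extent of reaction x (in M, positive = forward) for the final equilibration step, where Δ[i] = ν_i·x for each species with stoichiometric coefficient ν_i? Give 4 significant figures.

Q₀ = 0.4823 vs Keq = 7.6970e-04 ⇒ Q>K, reverse
Step 1:
                  A         B
  I          0.6312    0.3044
  C          0.3037   -0.3037
  E          0.9349 7.1958e-04
  solve Keq expr → x = -0.3037; check Q = 7.6970e-04
Then add 0.04439 M of B.
Step 2:
                  A         B
  I          0.9349   0.04511
  C         0.04436  -0.04436
  E          0.9792 7.5372e-04
  solve Keq expr → x = -0.04436; check Q = 7.6970e-04
Then remove 2.6480e-04 M of B.
Step 3:
                  A         B
  I          0.9792 4.8892e-04
  C       -2.6460e-04 2.6460e-04
  E           0.979 7.5351e-04
  solve Keq expr → x = 2.6460e-04; check Q = 7.6970e-04

x = 2.6460e-04 M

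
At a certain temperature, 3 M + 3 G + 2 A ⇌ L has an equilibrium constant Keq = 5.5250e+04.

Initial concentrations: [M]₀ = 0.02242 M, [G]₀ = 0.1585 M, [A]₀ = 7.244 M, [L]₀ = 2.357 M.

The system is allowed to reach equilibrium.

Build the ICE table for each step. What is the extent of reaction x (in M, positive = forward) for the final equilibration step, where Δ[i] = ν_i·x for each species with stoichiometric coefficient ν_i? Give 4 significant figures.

x = -0.009195 M

Q₀ = 1.0009e+06 vs Keq = 5.5250e+04 ⇒ Q>K, reverse
Step 1:
                   M          G          A          L
  Initial    0.02242     0.1585      7.244      2.357
  Change     0.02758    0.02758    0.01839  -0.009195
  Equil         0.05     0.1861      7.262      2.348
  solve Keq expr → x = -0.009195; check Q = 5.5250e+04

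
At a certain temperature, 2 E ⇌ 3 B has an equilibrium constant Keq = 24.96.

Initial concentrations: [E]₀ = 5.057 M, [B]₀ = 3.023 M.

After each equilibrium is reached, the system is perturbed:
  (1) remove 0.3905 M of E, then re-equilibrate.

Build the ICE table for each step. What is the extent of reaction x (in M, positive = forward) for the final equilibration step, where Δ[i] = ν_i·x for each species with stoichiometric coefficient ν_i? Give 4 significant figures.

x = -0.09303 M

Q₀ = 1.08 vs Keq = 24.96 ⇒ Q<K, forward
Step 1:
                   E          B
  Initial      5.057      3.023
  Change      -2.047       3.07
  Equil         3.01      6.093
  solve Keq expr → x = 1.023; check Q = 24.96
Then remove 0.3905 M of E.
Step 2:
                   E          B
  Initial       2.62      6.093
  Change      0.1861    -0.2791
  Equil        2.806      5.814
  solve Keq expr → x = -0.09303; check Q = 24.96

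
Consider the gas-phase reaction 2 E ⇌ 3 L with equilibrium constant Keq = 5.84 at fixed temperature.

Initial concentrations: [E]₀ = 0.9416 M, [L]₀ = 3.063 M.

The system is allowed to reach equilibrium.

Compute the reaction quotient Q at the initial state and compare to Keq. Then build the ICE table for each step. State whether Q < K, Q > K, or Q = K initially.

Q₀ = 32.41; Q > K (proceeds reverse)

Q₀ = 32.41 vs Keq = 5.84 ⇒ Q>K, reverse
Step 1:
                    E           L
  Initial      0.9416       3.063
  Change       0.5058     -0.7587
  Equil         1.447       2.304
  solve Keq expr → x = -0.2529; check Q = 5.84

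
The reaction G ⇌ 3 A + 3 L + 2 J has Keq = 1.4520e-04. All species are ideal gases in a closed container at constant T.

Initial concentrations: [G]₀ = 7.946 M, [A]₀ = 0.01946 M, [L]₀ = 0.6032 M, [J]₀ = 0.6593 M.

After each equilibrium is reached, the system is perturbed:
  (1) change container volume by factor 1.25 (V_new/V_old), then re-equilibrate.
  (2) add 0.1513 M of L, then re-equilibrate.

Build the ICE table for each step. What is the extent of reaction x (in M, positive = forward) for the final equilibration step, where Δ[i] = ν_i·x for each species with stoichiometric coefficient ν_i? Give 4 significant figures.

x = -0.009175 M

Q₀ = 8.8477e-08 vs Keq = 1.4520e-04 ⇒ Q<K, forward
Step 1:
                   G          A          L          J
  I            7.946    0.01946     0.6032     0.6593
  C         -0.04937     0.1481     0.1481    0.09874
  E            7.897     0.1676     0.7513      0.758
  solve Keq expr → x = 0.04937; check Q = 1.4520e-04
Then change container volume by factor 1.25 (V_new/V_old).
Step 2:
                   G          A          L          J
  I            6.317     0.1341      0.601     0.6064
  C         -0.02054    0.06163    0.06163    0.04109
  E            6.297     0.1957     0.6627     0.6475
  solve Keq expr → x = 0.02054; check Q = 1.4520e-04
Then add 0.1513 M of L.
Step 3:
                   G          A          L          J
  I            6.297     0.1957      0.814     0.6475
  C         0.009175   -0.02753   -0.02753   -0.01835
  E            6.306     0.1682     0.7865     0.6292
  solve Keq expr → x = -0.009175; check Q = 1.4520e-04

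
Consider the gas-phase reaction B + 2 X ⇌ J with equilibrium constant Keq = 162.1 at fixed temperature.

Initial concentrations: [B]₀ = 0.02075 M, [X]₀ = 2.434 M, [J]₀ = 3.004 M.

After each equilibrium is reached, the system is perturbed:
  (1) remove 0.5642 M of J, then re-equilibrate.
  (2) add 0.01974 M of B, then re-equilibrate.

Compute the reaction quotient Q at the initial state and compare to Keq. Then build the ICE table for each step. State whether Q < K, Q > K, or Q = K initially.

Q₀ = 24.44; Q < K (proceeds forward)

Q₀ = 24.44 vs Keq = 162.1 ⇒ Q<K, forward
Step 1:
                    B           X           J
  Initial     0.02075       2.434       3.004
  Change     -0.01751    -0.03502     0.01751
  Equil      0.003239       2.399       3.022
  solve Keq expr → x = 0.01751; check Q = 162.1
Then remove 0.5642 M of J.
Step 2:
                    B           X           J
  Initial    0.003239       2.399       2.457
  Change  -6.0149e-04   -0.001203  6.0149e-04
  Equil      0.002637       2.398       2.458
  solve Keq expr → x = 6.0149e-04; check Q = 162.1
Then add 0.01974 M of B.
Step 3:
                    B           X           J
  Initial     0.02238       2.398       2.458
  Change     -0.01963    -0.03926     0.01963
  Equil      0.002748       2.359       2.478
  solve Keq expr → x = 0.01963; check Q = 162.1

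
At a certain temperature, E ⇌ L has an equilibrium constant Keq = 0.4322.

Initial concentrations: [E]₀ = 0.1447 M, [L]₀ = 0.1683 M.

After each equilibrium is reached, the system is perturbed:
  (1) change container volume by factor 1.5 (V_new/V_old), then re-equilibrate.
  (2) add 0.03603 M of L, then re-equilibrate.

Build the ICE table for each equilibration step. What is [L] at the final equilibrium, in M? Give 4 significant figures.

Q₀ = 1.163 vs Keq = 0.4322 ⇒ Q>K, reverse
Step 1:
                    E           L
  Initial      0.1447      0.1683
  Change      0.07384    -0.07384
  Equil        0.2185     0.09446
  solve Keq expr → x = -0.07384; check Q = 0.4322
Then change container volume by factor 1.5 (V_new/V_old).
Step 2:
                    E           L
  Initial      0.1457     0.06297
  Change            0           0
  Equil        0.1457     0.06297
  solve Keq expr → x = 0; check Q = 0.4322
Then add 0.03603 M of L.
Step 3:
                    E           L
  Initial      0.1457       0.099
  Change      0.02516    -0.02516
  Equil        0.1709     0.07384
  solve Keq expr → x = -0.02516; check Q = 0.4322

[L]_eq = 0.07384 M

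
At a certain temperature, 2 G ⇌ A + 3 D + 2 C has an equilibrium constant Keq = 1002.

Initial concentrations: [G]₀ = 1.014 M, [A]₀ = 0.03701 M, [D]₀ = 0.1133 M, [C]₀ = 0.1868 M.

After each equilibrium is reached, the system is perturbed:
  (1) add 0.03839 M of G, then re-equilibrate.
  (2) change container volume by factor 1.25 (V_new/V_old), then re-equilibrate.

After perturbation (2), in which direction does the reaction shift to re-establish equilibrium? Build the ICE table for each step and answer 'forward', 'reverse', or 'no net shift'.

Direction: forward

Q₀ = 1.8268e-06 vs Keq = 1002 ⇒ Q<K, forward
Step 1:
                    G           A           D           C
  Initial       1.014     0.03701      0.1133      0.1868
  Change      -0.9631      0.4816       1.445      0.9631
  Equil       0.05087      0.5186       1.558        1.15
  solve Keq expr → x = 0.4816; check Q = 1002
Then add 0.03839 M of G.
Step 2:
                    G           A           D           C
  Initial     0.08926      0.5186       1.558        1.15
  Change     -0.03348     0.01674     0.05022     0.03348
  Equil       0.05578      0.5353       1.608       1.183
  solve Keq expr → x = 0.01674; check Q = 1002
Then change container volume by factor 1.25 (V_new/V_old).
Step 3:
                    G           A           D           C
  Initial     0.04463      0.4283       1.287      0.9467
  Change     -0.01463    0.007313     0.02194     0.01463
  Equil          0.03      0.4356       1.309      0.9614
  solve Keq expr → x = 0.007313; check Q = 1002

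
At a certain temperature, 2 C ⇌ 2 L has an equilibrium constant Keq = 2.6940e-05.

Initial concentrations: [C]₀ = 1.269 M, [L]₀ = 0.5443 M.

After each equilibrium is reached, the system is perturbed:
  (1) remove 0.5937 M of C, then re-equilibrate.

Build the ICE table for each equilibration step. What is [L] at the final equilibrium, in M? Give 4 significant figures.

[L]_eq = 0.006297 M

Q₀ = 0.184 vs Keq = 2.6940e-05 ⇒ Q>K, reverse
Step 1:
                   C          L
  I            1.269     0.5443
  C           0.5349    -0.5349
  E            1.804   0.009363
  solve Keq expr → x = -0.2675; check Q = 2.6940e-05
Then remove 0.5937 M of C.
Step 2:
                   C          L
  I             1.21   0.009363
  C         0.003066  -0.003066
  E            1.213   0.006297
  solve Keq expr → x = -0.001533; check Q = 2.6940e-05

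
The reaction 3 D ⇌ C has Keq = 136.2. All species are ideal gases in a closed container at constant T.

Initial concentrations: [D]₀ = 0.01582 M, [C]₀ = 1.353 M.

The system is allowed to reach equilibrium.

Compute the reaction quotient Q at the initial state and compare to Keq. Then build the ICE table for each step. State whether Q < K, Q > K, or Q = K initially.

Q₀ = 3.4173e+05; Q > K (proceeds reverse)

Q₀ = 3.4173e+05 vs Keq = 136.2 ⇒ Q>K, reverse
Step 1:
                  D         C
  init      0.01582     1.353
  Δ          0.1956  -0.06521
  eq         0.2115     1.288
  solve Keq expr → x = -0.06521; check Q = 136.2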